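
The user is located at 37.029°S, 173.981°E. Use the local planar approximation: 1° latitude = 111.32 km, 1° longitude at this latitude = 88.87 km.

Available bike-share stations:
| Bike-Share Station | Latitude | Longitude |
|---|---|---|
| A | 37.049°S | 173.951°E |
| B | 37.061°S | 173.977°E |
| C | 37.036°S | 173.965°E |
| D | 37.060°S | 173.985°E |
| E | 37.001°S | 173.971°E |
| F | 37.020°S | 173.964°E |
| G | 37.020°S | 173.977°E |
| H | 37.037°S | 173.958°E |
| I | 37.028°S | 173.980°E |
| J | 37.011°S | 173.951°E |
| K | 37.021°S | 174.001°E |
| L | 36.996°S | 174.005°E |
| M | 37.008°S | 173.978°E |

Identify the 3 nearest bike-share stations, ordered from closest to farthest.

I, G, C

Distances from 37.029°S, 173.981°E:
A: 3.473 km
B: 3.580 km
C: 1.621 km
D: 3.469 km
E: 3.241 km
F: 1.813 km
G: 1.063 km
H: 2.230 km
I: 0.142 km
J: 3.335 km
K: 1.988 km
L: 4.248 km
M: 2.353 km
Sorted: I (0.142 km) < G (1.063 km) < C (1.621 km) < F (1.813 km) < K (1.988 km) < …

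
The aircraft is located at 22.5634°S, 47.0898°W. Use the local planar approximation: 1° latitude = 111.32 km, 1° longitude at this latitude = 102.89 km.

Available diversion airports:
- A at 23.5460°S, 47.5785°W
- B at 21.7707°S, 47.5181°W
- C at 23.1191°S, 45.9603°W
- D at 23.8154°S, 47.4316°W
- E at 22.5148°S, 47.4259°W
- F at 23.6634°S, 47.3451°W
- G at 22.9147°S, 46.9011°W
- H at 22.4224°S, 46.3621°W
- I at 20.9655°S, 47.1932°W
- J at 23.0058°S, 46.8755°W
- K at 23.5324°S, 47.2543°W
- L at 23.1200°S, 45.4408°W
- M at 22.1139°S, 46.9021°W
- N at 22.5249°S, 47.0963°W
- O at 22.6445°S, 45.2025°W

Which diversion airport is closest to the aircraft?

N

Distances from 22.5634°S, 47.0898°W:
A: √((-0.9826·111.32)² + (-0.4887·102.89)²) = √(11964.647690 + 2528.314018) = 120.3867 km
B: √((0.7927·111.32)² + (-0.4283·102.89)²) = √(7786.891290 + 1941.969851) = 98.6350 km
C: √((-0.5557·111.32)² + (1.1295·102.89)²) = √(3826.724430 + 13505.753065) = 131.6529 km
D: √((-1.2520·111.32)² + (-0.3418·102.89)²) = √(19424.732781 + 1236.774298) = 143.7411 km
E: √((0.0486·111.32)² + (-0.3361·102.89)²) = √(29.269745 + 1195.868315) = 35.0020 km
F: √((-1.1000·111.32)² + (-0.2553·102.89)²) = √(14994.492304 + 689.998210) = 125.2377 km
G: √((-0.3513·111.32)² + (0.1887·102.89)²) = √(1529.335236 + 376.955544) = 43.6611 km
H: √((0.1410·111.32)² + (0.7277·102.89)²) = √(246.368183 + 5605.974066) = 76.5006 km
I: √((1.5979·111.32)² + (-0.1034·102.89)²) = √(31640.663996 + 113.184619) = 178.1961 km
J: √((-0.4424·111.32)² + (0.2143·102.89)²) = √(2425.362352 + 486.172821) = 53.9586 km
K: √((-0.9690·111.32)² + (-0.1645·102.89)²) = √(11635.738420 + 286.469334) = 109.1889 km
L: √((-0.5566·111.32)² + (1.6490·102.89)²) = √(3839.129832 + 28786.419217) = 180.6254 km
M: √((0.4495·111.32)² + (0.1877·102.89)²) = √(2503.835470 + 372.970841) = 53.6359 km
N: √((0.0385·111.32)² + (-0.0065·102.89)²) = √(18.368253 + 0.447273) = 4.3377 km
O: √((-0.0811·111.32)² + (1.8873·102.89)²) = √(81.505723 + 37707.541201) = 194.3941 km
Minimum: N at 4.3377 km.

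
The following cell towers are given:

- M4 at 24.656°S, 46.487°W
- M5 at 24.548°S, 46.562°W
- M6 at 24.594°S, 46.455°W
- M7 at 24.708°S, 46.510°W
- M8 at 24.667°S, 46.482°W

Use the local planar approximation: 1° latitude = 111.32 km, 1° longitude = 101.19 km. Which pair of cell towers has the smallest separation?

M4 and M8

Pairwise distances:
M4–M5: √((0.108·111.32)² + (-0.075·101.19)²) = √(144.54195 + 57.59672) = 14.218 km
M4–M6: √((0.062·111.32)² + (0.032·101.19)²) = √(47.63540 + 10.48516) = 7.624 km
M4–M7: √((-0.052·111.32)² + (-0.023·101.19)²) = √(33.50835 + 5.41665) = 6.239 km
M4–M8: √((-0.011·111.32)² + (0.005·101.19)²) = √(1.49945 + 0.25599) = 1.325 km
M5–M6: √((-0.046·111.32)² + (0.107·101.19)²) = √(26.22177 + 117.23107) = 11.977 km
M5–M7: √((-0.160·111.32)² + (0.052·101.19)²) = √(317.23885 + 27.68738) = 18.572 km
M5–M8: √((-0.119·111.32)² + (0.080·101.19)²) = √(175.48513 + 65.53226) = 15.525 km
M6–M7: √((-0.114·111.32)² + (-0.055·101.19)²) = √(161.04828 + 30.97423) = 13.857 km
M6–M8: √((-0.073·111.32)² + (-0.027·101.19)²) = √(66.03773 + 7.46453) = 8.573 km
M7–M8: √((0.041·111.32)² + (0.028·101.19)²) = √(20.83119 + 8.02770) = 5.372 km
Closest pair: M4–M8 at 1.325 km.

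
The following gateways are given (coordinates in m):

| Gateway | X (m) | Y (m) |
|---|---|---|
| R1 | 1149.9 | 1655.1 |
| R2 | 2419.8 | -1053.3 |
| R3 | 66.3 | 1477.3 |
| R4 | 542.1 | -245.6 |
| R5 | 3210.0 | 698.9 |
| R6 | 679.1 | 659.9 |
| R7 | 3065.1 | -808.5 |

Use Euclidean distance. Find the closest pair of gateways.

Pairwise distances:
R1–R2: 2991.3 m
R1–R3: 1098.1 m
R1–R4: 1995.5 m
R1–R5: 2271.2 m
R1–R6: 1100.9 m
R1–R7: 3120.5 m
R2–R3: 3455.8 m
R2–R4: 2044.0 m
R2–R5: 1922.1 m
R2–R6: 2442.4 m
R2–R7: 690.2 m
R3–R4: 1787.4 m
R3–R5: 3238.6 m
R3–R6: 1021.6 m
R3–R7: 3770.6 m
R4–R5: 2830.2 m
R4–R6: 915.8 m
R4–R7: 2585.0 m
R5–R6: 2531.2 m
R5–R7: 1514.3 m
R6–R7: 2801.6 m
Closest pair: R2–R7 at 690.2 m.

R2 and R7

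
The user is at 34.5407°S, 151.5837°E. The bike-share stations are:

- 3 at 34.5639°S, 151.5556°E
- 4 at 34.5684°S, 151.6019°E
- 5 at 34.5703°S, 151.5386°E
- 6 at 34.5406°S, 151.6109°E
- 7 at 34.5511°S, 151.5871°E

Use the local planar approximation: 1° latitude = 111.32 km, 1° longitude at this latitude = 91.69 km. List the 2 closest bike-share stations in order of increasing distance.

Distances from 34.5407°S, 151.5837°E:
3: √((-0.0232·111.32)² + (-0.0281·91.69)²) = √(6.669947 + 6.638296) = 3.6480 km
4: √((-0.0277·111.32)² + (0.0182·91.69)²) = √(9.508367 + 2.784753) = 3.5062 km
5: √((-0.0296·111.32)² + (-0.0451·91.69)²) = √(10.857499 + 17.100036) = 5.2875 km
6: √((0.0001·111.32)² + (0.0272·91.69)²) = √(0.000124 + 6.219876) = 2.4940 km
7: √((-0.0104·111.32)² + (0.0034·91.69)²) = √(1.340334 + 0.097186) = 1.1990 km
Sorted: 7 (1.1990 km) < 6 (2.4940 km) < 4 (3.5062 km) < 3 (3.6480 km) < …

7, 6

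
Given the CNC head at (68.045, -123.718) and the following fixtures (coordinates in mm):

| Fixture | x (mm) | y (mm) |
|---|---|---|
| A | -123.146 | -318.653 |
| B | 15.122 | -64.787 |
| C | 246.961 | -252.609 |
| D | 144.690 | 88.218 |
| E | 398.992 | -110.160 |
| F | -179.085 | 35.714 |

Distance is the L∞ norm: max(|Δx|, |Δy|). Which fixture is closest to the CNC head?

B

Distances from (68.045, -123.718):
A: max(|-191.191|, |-194.935|) = 194.935 mm
B: max(|-52.923|, |58.931|) = 58.931 mm
C: max(|178.916|, |-128.891|) = 178.916 mm
D: max(|76.645|, |211.936|) = 211.936 mm
E: max(|330.947|, |13.558|) = 330.947 mm
F: max(|-247.130|, |159.432|) = 247.130 mm
Minimum: B at 58.931 mm.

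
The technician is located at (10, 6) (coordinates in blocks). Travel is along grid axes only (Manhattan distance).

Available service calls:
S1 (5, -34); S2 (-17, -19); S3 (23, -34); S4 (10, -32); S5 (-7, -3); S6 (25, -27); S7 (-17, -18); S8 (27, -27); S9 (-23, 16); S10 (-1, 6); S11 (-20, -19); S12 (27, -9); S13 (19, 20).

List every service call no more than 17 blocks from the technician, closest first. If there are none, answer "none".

Distances from (10, 6):
S1: |-5| + |-40| = 5 + 40 = 45 blocks
S2: |-27| + |-25| = 27 + 25 = 52 blocks
S3: |13| + |-40| = 13 + 40 = 53 blocks
S4: |0| + |-38| = 0 + 38 = 38 blocks
S5: |-17| + |-9| = 17 + 9 = 26 blocks
S6: |15| + |-33| = 15 + 33 = 48 blocks
S7: |-27| + |-24| = 27 + 24 = 51 blocks
S8: |17| + |-33| = 17 + 33 = 50 blocks
S9: |-33| + |10| = 33 + 10 = 43 blocks
S10: |-11| + |0| = 11 + 0 = 11 blocks
S11: |-30| + |-25| = 30 + 25 = 55 blocks
S12: |17| + |-15| = 17 + 15 = 32 blocks
S13: |9| + |14| = 9 + 14 = 23 blocks
Threshold 17 blocks: S10 (11 blocks) is within range.

S10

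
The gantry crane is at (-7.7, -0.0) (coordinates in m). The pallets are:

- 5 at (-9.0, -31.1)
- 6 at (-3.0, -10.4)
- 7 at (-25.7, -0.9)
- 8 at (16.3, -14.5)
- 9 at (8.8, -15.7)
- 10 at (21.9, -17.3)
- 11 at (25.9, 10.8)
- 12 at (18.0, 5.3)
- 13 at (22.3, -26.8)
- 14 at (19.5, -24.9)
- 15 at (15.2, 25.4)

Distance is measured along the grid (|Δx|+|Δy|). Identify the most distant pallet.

13

Distances from (-7.7, -0.0):
5: |-1.3| + |-31.1| = 1.3 + 31.1 = 32.4 m
6: |4.7| + |-10.4| = 4.7 + 10.4 = 15.1 m
7: |-18.0| + |-0.9| = 18.0 + 0.9 = 18.9 m
8: |24.0| + |-14.5| = 24.0 + 14.5 = 38.5 m
9: |16.5| + |-15.7| = 16.5 + 15.7 = 32.2 m
10: |29.6| + |-17.3| = 29.6 + 17.3 = 46.9 m
11: |33.6| + |10.8| = 33.6 + 10.8 = 44.4 m
12: |25.7| + |5.3| = 25.7 + 5.3 = 31.0 m
13: |30.0| + |-26.8| = 30.0 + 26.8 = 56.8 m
14: |27.2| + |-24.9| = 27.2 + 24.9 = 52.1 m
15: |22.9| + |25.4| = 22.9 + 25.4 = 48.3 m
Maximum: 13 at 56.8 m.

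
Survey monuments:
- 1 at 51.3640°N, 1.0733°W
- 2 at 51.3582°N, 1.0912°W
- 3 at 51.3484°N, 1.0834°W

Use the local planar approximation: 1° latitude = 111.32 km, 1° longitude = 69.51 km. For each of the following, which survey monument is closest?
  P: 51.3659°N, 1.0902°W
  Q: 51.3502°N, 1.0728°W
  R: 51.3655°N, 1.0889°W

P at 51.3659°N, 1.0902°W:
  1: √((-0.0019·111.32)² + (0.0169·69.51)²) = √(0.044736 + 1.379965) = 1.1936 km
  2: √((-0.0077·111.32)² + (-0.0010·69.51)²) = √(0.734730 + 0.004832) = 0.8600 km
  3: √((-0.0175·111.32)² + (0.0068·69.51)²) = √(3.795094 + 0.223415) = 2.0046 km
  → nearest: 2 (0.8600 km)
Q at 51.3502°N, 1.0728°W:
  1: √((0.0138·111.32)² + (-0.0005·69.51)²) = √(2.359960 + 0.001208) = 1.5366 km
  2: √((0.0080·111.32)² + (-0.0184·69.51)²) = √(0.793097 + 1.635800) = 1.5585 km
  3: √((-0.0018·111.32)² + (-0.0106·69.51)²) = √(0.040151 + 0.542883) = 0.7636 km
  → nearest: 3 (0.7636 km)
R at 51.3655°N, 1.0889°W:
  1: √((-0.0015·111.32)² + (0.0156·69.51)²) = √(0.027882 + 1.175828) = 1.0971 km
  2: √((-0.0073·111.32)² + (-0.0023·69.51)²) = √(0.660377 + 0.025559) = 0.8282 km
  3: √((-0.0171·111.32)² + (0.0055·69.51)²) = √(3.623586 + 0.146157) = 1.9416 km
  → nearest: 2 (0.8282 km)

P→2; Q→3; R→2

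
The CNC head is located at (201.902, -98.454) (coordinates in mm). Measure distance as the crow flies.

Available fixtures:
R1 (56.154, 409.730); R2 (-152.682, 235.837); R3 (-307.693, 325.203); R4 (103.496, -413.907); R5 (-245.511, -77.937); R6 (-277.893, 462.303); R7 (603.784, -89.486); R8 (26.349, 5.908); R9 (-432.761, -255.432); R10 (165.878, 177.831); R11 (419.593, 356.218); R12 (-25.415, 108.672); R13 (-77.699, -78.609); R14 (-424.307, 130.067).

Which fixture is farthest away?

R6

Distances from (201.902, -98.454):
R1: 528.671 mm
R2: 487.319 mm
R3: 662.701 mm
R4: 330.446 mm
R5: 447.883 mm
R6: 738.005 mm
R7: 401.982 mm
R8: 204.231 mm
R9: 653.788 mm
R10: 278.624 mm
R11: 504.099 mm
R12: 307.529 mm
R13: 280.304 mm
R14: 666.603 mm
Maximum: R6 at 738.005 mm.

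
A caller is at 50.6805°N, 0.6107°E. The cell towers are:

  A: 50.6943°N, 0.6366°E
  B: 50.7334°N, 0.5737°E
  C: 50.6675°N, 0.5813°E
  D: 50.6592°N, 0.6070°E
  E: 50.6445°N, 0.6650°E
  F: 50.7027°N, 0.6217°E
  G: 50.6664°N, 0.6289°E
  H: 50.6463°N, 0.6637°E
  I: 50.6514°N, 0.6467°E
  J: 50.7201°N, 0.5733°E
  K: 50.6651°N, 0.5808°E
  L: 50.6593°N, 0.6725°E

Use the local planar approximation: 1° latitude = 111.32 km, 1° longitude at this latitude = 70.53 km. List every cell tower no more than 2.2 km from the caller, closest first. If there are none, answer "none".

G

Distances from 50.6805°N, 0.6107°E:
A: √((0.0138·111.32)² + (0.0259·70.53)²) = √(2.359960 + 3.336932) = 2.3868 km
B: √((0.0529·111.32)² + (-0.0370·70.53)²) = √(34.678295 + 6.810064) = 6.4411 km
C: √((-0.0130·111.32)² + (-0.0294·70.53)²) = √(2.094272 + 4.299742) = 2.5286 km
D: √((-0.0213·111.32)² + (-0.0037·70.53)²) = √(5.622191 + 0.068101) = 2.3854 km
E: √((-0.0360·111.32)² + (0.0543·70.53)²) = √(16.060217 + 14.667207) = 5.5432 km
F: √((0.0222·111.32)² + (0.0110·70.53)²) = √(6.107343 + 0.601912) = 2.5902 km
G: √((-0.0141·111.32)² + (0.0182·70.53)²) = √(2.463682 + 1.647747) = 2.0277 km
H: √((-0.0342·111.32)² + (0.0530·70.53)²) = √(14.494345 + 13.973317) = 5.3355 km
I: √((-0.0291·111.32)² + (0.0360·70.53)²) = √(10.493790 + 6.446927) = 4.1159 km
J: √((0.0396·111.32)² + (-0.0374·70.53)²) = √(19.432862 + 6.958105) = 5.1372 km
K: √((-0.0154·111.32)² + (-0.0299·70.53)²) = √(2.938920 + 4.447236) = 2.7177 km
L: √((-0.0212·111.32)² + (0.0618·70.53)²) = √(5.569524 + 18.998736) = 4.9566 km
Threshold 2.2 km: G (2.0277 km) is within range.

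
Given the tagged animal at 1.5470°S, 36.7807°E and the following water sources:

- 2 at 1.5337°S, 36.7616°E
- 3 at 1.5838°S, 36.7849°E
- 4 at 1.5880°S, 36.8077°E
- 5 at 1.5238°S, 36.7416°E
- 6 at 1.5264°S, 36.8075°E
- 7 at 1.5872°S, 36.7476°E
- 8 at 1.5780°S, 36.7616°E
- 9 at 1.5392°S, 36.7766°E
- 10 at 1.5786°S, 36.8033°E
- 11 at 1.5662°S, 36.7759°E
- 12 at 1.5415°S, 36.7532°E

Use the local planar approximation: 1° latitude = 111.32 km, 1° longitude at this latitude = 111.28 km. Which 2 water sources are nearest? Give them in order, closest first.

Distances from 1.5470°S, 36.7807°E:
2: 2.5903 km
3: 4.1232 km
4: 5.4643 km
5: 5.0598 km
6: 3.7620 km
7: 5.7960 km
8: 4.0529 km
9: 0.9809 km
10: 4.3243 km
11: 2.2031 km
12: 3.1208 km
Sorted: 9 (0.9809 km) < 11 (2.2031 km) < 2 (2.5903 km) < 12 (3.1208 km) < …

9, 11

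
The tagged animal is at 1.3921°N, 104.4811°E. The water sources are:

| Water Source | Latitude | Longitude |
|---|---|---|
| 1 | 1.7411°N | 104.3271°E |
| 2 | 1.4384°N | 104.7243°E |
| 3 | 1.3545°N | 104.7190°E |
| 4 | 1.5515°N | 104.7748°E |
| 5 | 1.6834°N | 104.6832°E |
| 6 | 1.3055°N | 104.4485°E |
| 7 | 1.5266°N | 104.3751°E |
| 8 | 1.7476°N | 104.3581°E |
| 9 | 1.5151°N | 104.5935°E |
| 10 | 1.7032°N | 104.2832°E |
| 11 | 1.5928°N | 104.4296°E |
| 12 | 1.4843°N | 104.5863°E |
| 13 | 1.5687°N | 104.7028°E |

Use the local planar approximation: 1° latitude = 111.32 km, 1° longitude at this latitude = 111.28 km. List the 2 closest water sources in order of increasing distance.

6, 12

Distances from 1.3921°N, 104.4811°E:
1: √((0.3490·111.32)² + (-0.1540·111.28)²) = √(1509.375336 + 293.680882) = 42.4624 km
2: √((0.0463·111.32)² + (0.2432·111.28)²) = √(26.564912 + 732.421990) = 27.5497 km
3: √((-0.0376·111.32)² + (0.2379·111.28)²) = √(17.519515 + 700.846838) = 26.8024 km
4: √((0.1594·111.32)² + (0.2937·111.28)²) = √(314.864015 + 1068.174306) = 37.1892 km
5: √((0.2913·111.32)² + (0.2021·111.28)²) = √(1051.543794 + 505.786066) = 39.4630 km
6: √((-0.0866·111.32)² + (-0.0326·111.28)²) = √(92.935615 + 13.160410) = 10.3003 km
7: √((0.1345·111.32)² + (-0.1060·111.28)²) = √(224.176954 + 139.138067) = 19.0608 km
8: √((0.3555·111.32)² + (-0.1230·111.28)²) = √(1566.122055 + 187.346014) = 41.8744 km
9: √((0.1230·111.32)² + (0.1124·111.28)²) = √(187.480722 + 156.446862) = 18.5453 km
10: √((0.3111·111.32)² + (-0.1979·111.28)²) = √(1199.351320 + 484.982226) = 41.0406 km
11: √((0.2007·111.32)² + (-0.0515·111.28)²) = √(499.161568 + 32.843444) = 23.0652 km
12: √((0.0922·111.32)² + (0.1052·111.28)²) = √(105.343620 + 137.045795) = 15.5689 km
13: √((0.1766·111.32)² + (0.2217·111.28)²) = √(386.480685 + 608.647188) = 31.5456 km
Sorted: 6 (10.3003 km) < 12 (15.5689 km) < 9 (18.5453 km) < 7 (19.0608 km) < …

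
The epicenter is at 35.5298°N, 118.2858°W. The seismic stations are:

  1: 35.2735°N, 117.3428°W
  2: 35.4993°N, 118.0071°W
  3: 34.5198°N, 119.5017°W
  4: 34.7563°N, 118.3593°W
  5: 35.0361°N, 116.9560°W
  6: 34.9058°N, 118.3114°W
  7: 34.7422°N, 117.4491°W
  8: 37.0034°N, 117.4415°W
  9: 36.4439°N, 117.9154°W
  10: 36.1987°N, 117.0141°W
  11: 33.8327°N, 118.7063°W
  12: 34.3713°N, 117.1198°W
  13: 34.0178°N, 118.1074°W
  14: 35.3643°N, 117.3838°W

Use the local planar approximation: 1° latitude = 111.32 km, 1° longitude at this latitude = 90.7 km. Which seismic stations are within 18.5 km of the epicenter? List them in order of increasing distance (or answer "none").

none

Distances from 35.5298°N, 118.2858°W:
1: √((-0.2563·111.32)² + (0.9430·90.7)²) = √(814.035993 + 7315.398006) = 90.1634 km
2: √((-0.0305·111.32)² + (0.2787·90.7)²) = √(11.527790 + 638.981834) = 25.5051 km
3: √((-1.0100·111.32)² + (-1.2159·90.7)²) = √(12641.224462 + 12162.148197) = 157.4909 km
4: √((-0.7735·111.32)² + (-0.0735·90.7)²) = √(7414.246680 + 44.441556) = 86.3637 km
5: √((-0.4937·111.32)² + (1.3298·90.7)²) = √(3020.456947 + 14547.461997) = 132.5440 km
6: √((-0.6240·111.32)² + (-0.0256·90.7)²) = √(4825.202839 + 5.391312) = 69.5025 km
7: √((-0.7876·111.32)² + (0.8367·90.7)²) = √(7687.016447 + 5759.093270) = 115.9574 km
8: √((1.4736·111.32)² + (0.8443·90.7)²) = √(26909.499549 + 5864.191616) = 181.0351 km
9: √((0.9141·111.32)² + (0.3704·90.7)²) = √(10354.611600 + 1128.642838) = 107.1599 km
10: √((0.6689·111.32)² + (1.2717·90.7)²) = √(5544.581700 + 13304.051479) = 137.2903 km
11: √((-1.6971·111.32)² + (-0.4205·90.7)²) = √(35691.209230 + 1454.610018) = 192.7325 km
12: √((-1.1585·111.32)² + (1.1660·90.7)²) = √(16631.770040 + 11184.373838) = 166.7817 km
13: √((-1.5120·111.32)² + (0.1784·90.7)²) = √(28330.221995 + 261.820878) = 169.0918 km
14: √((-0.1655·111.32)² + (0.9020·90.7)²) = √(339.423878 + 6693.105170) = 83.8602 km
Threshold 18.5 km: none within range.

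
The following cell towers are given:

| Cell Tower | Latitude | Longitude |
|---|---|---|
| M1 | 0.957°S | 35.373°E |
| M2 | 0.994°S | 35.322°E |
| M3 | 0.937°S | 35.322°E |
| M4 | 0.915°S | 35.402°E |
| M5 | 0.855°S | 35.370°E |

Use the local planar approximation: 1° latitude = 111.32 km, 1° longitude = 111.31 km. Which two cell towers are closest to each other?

M1 and M4

Pairwise distances:
M1–M2: √((-0.037·111.32)² + (-0.051·111.31)²) = √(16.96484 + 32.22617) = 7.014 km
M1–M3: √((0.020·111.32)² + (-0.051·111.31)²) = √(4.95686 + 32.22617) = 6.098 km
M1–M4: √((0.042·111.32)² + (0.029·111.31)²) = √(21.85974 + 10.41992) = 5.682 km
M1–M5: √((0.102·111.32)² + (-0.003·111.31)²) = √(128.92785 + 0.11151) = 11.360 km
M2–M3: √((0.057·111.32)² + (0.000·111.31)²) = √(40.26207 + 0.00000) = 6.345 km
M2–M4: √((0.079·111.32)² + (0.080·111.31)²) = √(77.33936 + 79.29546) = 12.515 km
M2–M5: √((0.139·111.32)² + (0.048·111.31)²) = √(239.42858 + 28.54637) = 16.370 km
M3–M4: √((0.022·111.32)² + (0.080·111.31)²) = √(5.99780 + 79.29546) = 9.235 km
M3–M5: √((0.082·111.32)² + (0.048·111.31)²) = √(83.32477 + 28.54637) = 10.577 km
M4–M5: √((0.060·111.32)² + (-0.032·111.31)²) = √(44.61171 + 12.68727) = 7.570 km
Closest pair: M1–M4 at 5.682 km.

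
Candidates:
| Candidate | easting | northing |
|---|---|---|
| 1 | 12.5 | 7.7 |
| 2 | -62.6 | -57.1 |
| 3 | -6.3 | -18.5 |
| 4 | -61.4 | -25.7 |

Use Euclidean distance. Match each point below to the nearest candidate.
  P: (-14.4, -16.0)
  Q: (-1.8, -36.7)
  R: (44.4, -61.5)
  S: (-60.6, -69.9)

P→3; Q→3; R→3; S→2

P at (-14.4, -16.0):
  1: √((26.9)² + (23.7)²) = √(723.610 + 561.690) = 35.9
  2: √((-48.2)² + (-41.1)²) = √(2323.240 + 1689.210) = 63.3
  3: √((8.1)² + (-2.5)²) = √(65.610 + 6.250) = 8.5
  4: √((-47.0)² + (-9.7)²) = √(2209.000 + 94.090) = 48.0
  → nearest: 3 (8.5)
Q at (-1.8, -36.7):
  1: √((14.3)² + (44.4)²) = √(204.490 + 1971.360) = 46.6
  2: √((-60.8)² + (-20.4)²) = √(3696.640 + 416.160) = 64.1
  3: √((-4.5)² + (18.2)²) = √(20.250 + 331.240) = 18.7
  4: √((-59.6)² + (11.0)²) = √(3552.160 + 121.000) = 60.6
  → nearest: 3 (18.7)
R at (44.4, -61.5):
  1: √((-31.9)² + (69.2)²) = √(1017.610 + 4788.640) = 76.2
  2: √((-107.0)² + (4.4)²) = √(11449.000 + 19.360) = 107.1
  3: √((-50.7)² + (43.0)²) = √(2570.490 + 1849.000) = 66.5
  4: √((-105.8)² + (35.8)²) = √(11193.640 + 1281.640) = 111.7
  → nearest: 3 (66.5)
S at (-60.6, -69.9):
  1: √((73.1)² + (77.6)²) = √(5343.610 + 6021.760) = 106.6
  2: √((-2.0)² + (12.8)²) = √(4.000 + 163.840) = 13.0
  3: √((54.3)² + (51.4)²) = √(2948.490 + 2641.960) = 74.8
  4: √((-0.8)² + (44.2)²) = √(0.640 + 1953.640) = 44.2
  → nearest: 2 (13.0)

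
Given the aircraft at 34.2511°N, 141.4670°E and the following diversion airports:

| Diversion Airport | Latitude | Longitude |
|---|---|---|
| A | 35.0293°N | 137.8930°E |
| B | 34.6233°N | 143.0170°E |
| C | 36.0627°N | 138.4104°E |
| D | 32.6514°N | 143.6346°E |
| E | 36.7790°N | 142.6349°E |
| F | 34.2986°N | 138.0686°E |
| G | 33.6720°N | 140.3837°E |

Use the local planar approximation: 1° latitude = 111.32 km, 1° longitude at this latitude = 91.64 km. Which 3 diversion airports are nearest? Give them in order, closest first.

Distances from 34.2511°N, 141.4670°E:
A: √((0.7782·111.32)² + (-3.5740·91.64)²) = √(7504.622451 + 107270.241256) = 338.7844 km
B: √((0.3722·111.32)² + (1.5500·91.64)²) = √(1716.718680 + 20175.929764) = 147.9616 km
C: √((1.8116·111.32)² + (-3.0566·91.64)²) = √(40669.704729 + 78459.832851) = 345.1515 km
D: √((-1.5997·111.32)² + (2.1676·91.64)²) = √(31711.989203 + 39457.398291) = 266.7759 km
E: √((2.5279·111.32)² + (1.1679·91.64)²) = √(79189.240032 + 11454.640879) = 301.0712 km
F: √((0.0475·111.32)² + (-3.3984·91.64)²) = √(27.959771 + 96988.256236) = 311.4743 km
G: √((-0.5791·111.32)² + (-1.0833·91.64)²) = √(4155.789344 + 9855.250040) = 118.3682 km
Sorted: G (118.3682 km) < B (147.9616 km) < D (266.7759 km) < E (301.0712 km) < F (311.4743 km) < …

G, B, D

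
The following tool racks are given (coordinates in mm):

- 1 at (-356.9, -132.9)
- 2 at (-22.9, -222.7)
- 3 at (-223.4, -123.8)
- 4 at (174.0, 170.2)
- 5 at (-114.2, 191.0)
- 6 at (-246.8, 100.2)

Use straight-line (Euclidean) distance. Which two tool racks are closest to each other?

1 and 3

Pairwise distances:
1–2: 345.9 mm
1–3: 133.8 mm
1–4: 611.3 mm
1–5: 404.7 mm
1–6: 257.8 mm
2–3: 223.6 mm
2–4: 439.5 mm
2–5: 423.7 mm
2–6: 392.9 mm
3–4: 494.3 mm
3–5: 333.2 mm
3–6: 225.2 mm
4–5: 288.9 mm
4–6: 426.6 mm
5–6: 160.7 mm
Closest pair: 1–3 at 133.8 mm.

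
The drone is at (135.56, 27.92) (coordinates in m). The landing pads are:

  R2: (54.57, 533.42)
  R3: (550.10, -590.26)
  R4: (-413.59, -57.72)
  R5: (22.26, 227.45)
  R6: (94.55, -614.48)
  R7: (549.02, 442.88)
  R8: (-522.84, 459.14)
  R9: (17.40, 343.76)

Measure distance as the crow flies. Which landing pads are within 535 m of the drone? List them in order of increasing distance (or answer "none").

R5, R9, R2

Distances from (135.56, 27.92):
R2: √((-80.99)² + (505.50)²) = √(6559.3801 + 255530.2500) = 511.95 m
R3: √((414.54)² + (-618.18)²) = √(171843.4116 + 382146.5124) = 744.30 m
R4: √((-549.15)² + (-85.64)²) = √(301565.7225 + 7334.2096) = 555.79 m
R5: √((-113.30)² + (199.53)²) = √(12836.8900 + 39812.2209) = 229.45 m
R6: √((-41.01)² + (-642.40)²) = √(1681.8201 + 412677.7600) = 643.71 m
R7: √((413.46)² + (414.96)²) = √(170949.1716 + 172191.8016) = 585.78 m
R8: √((-658.40)² + (431.22)²) = √(433490.5600 + 185950.6884) = 787.05 m
R9: √((-118.16)² + (315.84)²) = √(13961.7856 + 99754.9056) = 337.22 m
Threshold 535 m: R5 (229.45 m), R9 (337.22 m), R2 (511.95 m) are within range.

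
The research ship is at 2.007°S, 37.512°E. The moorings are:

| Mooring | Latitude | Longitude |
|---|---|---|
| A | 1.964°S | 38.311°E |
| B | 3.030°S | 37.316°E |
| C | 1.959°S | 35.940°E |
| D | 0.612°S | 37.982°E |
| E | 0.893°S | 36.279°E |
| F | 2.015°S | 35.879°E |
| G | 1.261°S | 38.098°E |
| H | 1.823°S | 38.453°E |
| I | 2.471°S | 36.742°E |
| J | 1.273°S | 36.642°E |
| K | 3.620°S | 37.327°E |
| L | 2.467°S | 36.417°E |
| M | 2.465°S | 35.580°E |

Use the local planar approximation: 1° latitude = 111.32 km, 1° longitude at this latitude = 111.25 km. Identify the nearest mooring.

A

Distances from 2.007°S, 37.512°E:
A: 89.018 km
B: 115.949 km
C: 174.967 km
D: 163.858 km
E: 184.918 km
F: 181.673 km
G: 105.577 km
H: 106.671 km
I: 100.030 km
J: 126.666 km
K: 180.735 km
L: 132.144 km
M: 220.899 km
Minimum: A at 89.018 km.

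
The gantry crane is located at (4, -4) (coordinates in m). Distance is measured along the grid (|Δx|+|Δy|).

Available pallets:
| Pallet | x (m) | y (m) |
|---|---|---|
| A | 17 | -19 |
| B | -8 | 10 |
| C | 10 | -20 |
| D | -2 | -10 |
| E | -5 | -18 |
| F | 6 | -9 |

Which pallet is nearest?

F

Distances from (4, -4):
A: 28 m
B: 26 m
C: 22 m
D: 12 m
E: 23 m
F: 7 m
Minimum: F at 7 m.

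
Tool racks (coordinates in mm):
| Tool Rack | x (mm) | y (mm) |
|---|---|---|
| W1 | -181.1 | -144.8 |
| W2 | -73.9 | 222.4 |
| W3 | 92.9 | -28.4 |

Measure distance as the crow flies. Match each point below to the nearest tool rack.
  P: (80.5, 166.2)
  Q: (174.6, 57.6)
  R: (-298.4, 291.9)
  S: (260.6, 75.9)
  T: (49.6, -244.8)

P at (80.5, 166.2):
  W1: 406.4 mm
  W2: 164.3 mm
  W3: 195.0 mm
  → nearest: W2 (164.3 mm)
Q at (174.6, 57.6):
  W1: 409.3 mm
  W2: 298.2 mm
  W3: 118.6 mm
  → nearest: W3 (118.6 mm)
R at (-298.4, 291.9):
  W1: 452.2 mm
  W2: 235.0 mm
  W3: 505.7 mm
  → nearest: W2 (235.0 mm)
S at (260.6, 75.9):
  W1: 493.8 mm
  W2: 365.2 mm
  W3: 197.5 mm
  → nearest: W3 (197.5 mm)
T at (49.6, -244.8):
  W1: 251.4 mm
  W2: 483.2 mm
  W3: 220.7 mm
  → nearest: W3 (220.7 mm)

P→W2; Q→W3; R→W2; S→W3; T→W3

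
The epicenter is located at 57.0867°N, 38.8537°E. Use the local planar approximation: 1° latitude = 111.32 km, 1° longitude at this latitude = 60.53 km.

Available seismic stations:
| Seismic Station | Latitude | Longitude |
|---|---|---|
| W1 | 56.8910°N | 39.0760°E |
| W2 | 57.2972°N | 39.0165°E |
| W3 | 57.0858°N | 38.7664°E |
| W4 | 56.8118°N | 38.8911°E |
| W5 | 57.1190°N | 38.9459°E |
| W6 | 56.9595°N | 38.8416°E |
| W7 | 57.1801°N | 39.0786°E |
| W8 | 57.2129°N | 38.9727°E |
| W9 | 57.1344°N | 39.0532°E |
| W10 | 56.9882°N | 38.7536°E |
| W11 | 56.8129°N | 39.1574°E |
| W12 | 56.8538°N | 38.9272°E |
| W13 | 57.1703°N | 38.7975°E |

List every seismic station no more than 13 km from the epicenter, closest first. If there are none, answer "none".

Distances from 57.0867°N, 38.8537°E:
W1: 25.6058 km
W2: 25.4206 km
W3: 5.2852 km
W4: 30.6855 km
W5: 6.6389 km
W6: 14.1788 km
W7: 17.1296 km
W8: 15.7876 km
W9: 13.1916 km
W10: 12.5277 km
W11: 35.5939 km
W12: 26.3054 km
W13: 9.9086 km
Threshold 13 km: W3 (5.2852 km), W5 (6.6389 km), W13 (9.9086 km), W10 (12.5277 km) are within range.

W3, W5, W13, W10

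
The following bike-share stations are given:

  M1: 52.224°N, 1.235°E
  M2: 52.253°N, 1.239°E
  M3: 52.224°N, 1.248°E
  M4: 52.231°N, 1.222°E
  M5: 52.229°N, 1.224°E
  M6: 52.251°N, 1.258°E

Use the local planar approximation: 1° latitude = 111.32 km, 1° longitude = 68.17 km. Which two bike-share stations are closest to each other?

Pairwise distances:
M4–M5: 0.261 km
M1–M3: 0.886 km
M1–M5: 0.934 km
M1–M4: 1.180 km
M2–M6: 1.314 km
M3–M5: 1.728 km
M3–M4: 1.936 km
M2–M4: 2.709 km
M2–M5: 2.861 km
M3–M6: 3.082 km
M1–M2: 3.240 km
M2–M3: 3.286 km
M4–M6: 3.314 km
M5–M6: 3.372 km
M1–M6: 3.390 km
Closest pair: M4–M5 at 0.261 km.

M4 and M5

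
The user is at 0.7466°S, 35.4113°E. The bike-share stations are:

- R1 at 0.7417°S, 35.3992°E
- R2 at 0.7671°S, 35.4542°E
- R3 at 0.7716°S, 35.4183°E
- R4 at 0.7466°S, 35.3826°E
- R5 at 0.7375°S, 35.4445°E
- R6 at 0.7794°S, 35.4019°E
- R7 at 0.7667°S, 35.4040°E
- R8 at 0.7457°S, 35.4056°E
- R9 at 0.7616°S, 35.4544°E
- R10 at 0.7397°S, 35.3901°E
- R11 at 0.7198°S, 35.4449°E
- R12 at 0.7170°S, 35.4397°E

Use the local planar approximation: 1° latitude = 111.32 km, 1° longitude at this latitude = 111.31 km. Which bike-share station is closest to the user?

R8

Distances from 0.7466°S, 35.4113°E:
R1: 1.4531 km
R2: 5.2925 km
R3: 2.8900 km
R4: 3.1946 km
R5: 3.8318 km
R6: 3.7983 km
R7: 2.3805 km
R8: 0.6423 km
R9: 5.0798 km
R10: 2.4816 km
R11: 4.7842 km
R12: 4.5663 km
Minimum: R8 at 0.6423 km.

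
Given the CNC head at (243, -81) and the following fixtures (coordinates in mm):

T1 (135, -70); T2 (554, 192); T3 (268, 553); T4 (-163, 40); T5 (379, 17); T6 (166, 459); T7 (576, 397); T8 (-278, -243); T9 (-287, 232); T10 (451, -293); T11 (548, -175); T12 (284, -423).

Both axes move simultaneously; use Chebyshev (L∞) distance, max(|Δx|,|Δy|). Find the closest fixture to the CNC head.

T1

Distances from (243, -81):
T1: 108 mm
T2: 311 mm
T3: 634 mm
T4: 406 mm
T5: 136 mm
T6: 540 mm
T7: 478 mm
T8: 521 mm
T9: 530 mm
T10: 212 mm
T11: 305 mm
T12: 342 mm
Minimum: T1 at 108 mm.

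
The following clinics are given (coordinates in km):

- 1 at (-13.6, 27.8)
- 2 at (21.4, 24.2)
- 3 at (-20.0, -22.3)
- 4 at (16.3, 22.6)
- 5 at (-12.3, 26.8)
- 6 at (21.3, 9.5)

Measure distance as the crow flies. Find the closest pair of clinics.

1 and 5

Pairwise distances:
1–2: √((35.0)² + (-3.6)²) = √(1225.000 + 12.960) = 35.2 km
1–3: √((-6.4)² + (-50.1)²) = √(40.960 + 2510.010) = 50.5 km
1–4: √((29.9)² + (-5.2)²) = √(894.010 + 27.040) = 30.3 km
1–5: √((1.3)² + (-1.0)²) = √(1.690 + 1.000) = 1.6 km
1–6: √((34.9)² + (-18.3)²) = √(1218.010 + 334.890) = 39.4 km
2–3: √((-41.4)² + (-46.5)²) = √(1713.960 + 2162.250) = 62.3 km
2–4: √((-5.1)² + (-1.6)²) = √(26.010 + 2.560) = 5.3 km
2–5: √((-33.7)² + (2.6)²) = √(1135.690 + 6.760) = 33.8 km
2–6: √((-0.1)² + (-14.7)²) = √(0.010 + 216.090) = 14.7 km
3–4: √((36.3)² + (44.9)²) = √(1317.690 + 2016.010) = 57.7 km
3–5: √((7.7)² + (49.1)²) = √(59.290 + 2410.810) = 49.7 km
3–6: √((41.3)² + (31.8)²) = √(1705.690 + 1011.240) = 52.1 km
4–5: √((-28.6)² + (4.2)²) = √(817.960 + 17.640) = 28.9 km
4–6: √((5.0)² + (-13.1)²) = √(25.000 + 171.610) = 14.0 km
5–6: √((33.6)² + (-17.3)²) = √(1128.960 + 299.290) = 37.8 km
Closest pair: 1–5 at 1.6 km.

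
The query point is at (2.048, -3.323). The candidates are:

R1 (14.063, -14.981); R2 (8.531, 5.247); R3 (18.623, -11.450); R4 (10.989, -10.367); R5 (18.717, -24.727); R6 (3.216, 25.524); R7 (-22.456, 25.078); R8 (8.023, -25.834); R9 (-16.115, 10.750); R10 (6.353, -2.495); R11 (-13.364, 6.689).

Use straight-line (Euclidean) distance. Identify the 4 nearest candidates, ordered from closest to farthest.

R10, R2, R4, R1

Distances from (2.048, -3.323):
R1: √((12.015)² + (-11.658)²) = √(144.36023 + 135.90896) = 16.741
R2: √((6.483)² + (8.570)²) = √(42.02929 + 73.44490) = 10.746
R3: √((16.575)² + (-8.127)²) = √(274.73063 + 66.04813) = 18.460
R4: √((8.941)² + (-7.044)²) = √(79.94148 + 49.61794) = 11.382
R5: √((16.669)² + (-21.404)²) = √(277.85556 + 458.13122) = 27.129
R6: √((1.168)² + (28.847)²) = √(1.36422 + 832.14941) = 28.871
R7: √((-24.504)² + (28.401)²) = √(600.44602 + 806.61680) = 37.511
R8: √((5.975)² + (-22.511)²) = √(35.70062 + 506.74512) = 23.290
R9: √((-18.163)² + (14.073)²) = √(329.89457 + 198.04933) = 22.977
R10: √((4.305)² + (0.828)²) = √(18.53302 + 0.68558) = 4.384
R11: √((-15.412)² + (10.012)²) = √(237.52974 + 100.24014) = 18.379
Sorted: R10 (4.384) < R2 (10.746) < R4 (11.382) < R1 (16.741) < R11 (18.379) < R3 (18.460) < …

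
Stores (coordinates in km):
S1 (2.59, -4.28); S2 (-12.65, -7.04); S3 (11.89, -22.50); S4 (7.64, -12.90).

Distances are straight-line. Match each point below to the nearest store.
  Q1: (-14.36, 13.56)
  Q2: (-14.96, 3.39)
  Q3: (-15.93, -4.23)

Q1 at (-14.36, 13.56):
  S1: √((16.95)² + (-17.84)²) = √(287.3025 + 318.2656) = 24.61 km
  S2: √((1.71)² + (-20.60)²) = √(2.9241 + 424.3600) = 20.67 km
  S3: √((26.25)² + (-36.06)²) = √(689.0625 + 1300.3236) = 44.60 km
  S4: √((22.00)² + (-26.46)²) = √(484.0000 + 700.1316) = 34.41 km
  → nearest: S2 (20.67 km)
Q2 at (-14.96, 3.39):
  S1: √((17.55)² + (-7.67)²) = √(308.0025 + 58.8289) = 19.15 km
  S2: √((2.31)² + (-10.43)²) = √(5.3361 + 108.7849) = 10.68 km
  S3: √((26.85)² + (-25.89)²) = √(720.9225 + 670.2921) = 37.30 km
  S4: √((22.60)² + (-16.29)²) = √(510.7600 + 265.3641) = 27.86 km
  → nearest: S2 (10.68 km)
Q3 at (-15.93, -4.23):
  S1: √((18.52)² + (-0.05)²) = √(342.9904 + 0.0025) = 18.52 km
  S2: √((3.28)² + (-2.81)²) = √(10.7584 + 7.8961) = 4.32 km
  S3: √((27.82)² + (-18.27)²) = √(773.9524 + 333.7929) = 33.28 km
  S4: √((23.57)² + (-8.67)²) = √(555.5449 + 75.1689) = 25.11 km
  → nearest: S2 (4.32 km)

Q1→S2; Q2→S2; Q3→S2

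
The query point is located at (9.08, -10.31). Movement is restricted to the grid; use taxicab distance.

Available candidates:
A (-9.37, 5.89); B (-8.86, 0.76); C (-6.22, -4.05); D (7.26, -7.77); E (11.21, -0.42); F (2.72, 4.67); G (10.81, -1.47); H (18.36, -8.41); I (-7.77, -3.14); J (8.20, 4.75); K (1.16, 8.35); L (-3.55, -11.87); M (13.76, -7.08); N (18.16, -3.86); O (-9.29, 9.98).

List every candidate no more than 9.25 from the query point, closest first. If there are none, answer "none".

Distances from (9.08, -10.31):
A: |-18.45| + |16.20| = 18.45 + 16.20 = 34.65
B: |-17.94| + |11.07| = 17.94 + 11.07 = 29.01
C: |-15.30| + |6.26| = 15.30 + 6.26 = 21.56
D: |-1.82| + |2.54| = 1.82 + 2.54 = 4.36
E: |2.13| + |9.89| = 2.13 + 9.89 = 12.02
F: |-6.36| + |14.98| = 6.36 + 14.98 = 21.34
G: |1.73| + |8.84| = 1.73 + 8.84 = 10.57
H: |9.28| + |1.90| = 9.28 + 1.90 = 11.18
I: |-16.85| + |7.17| = 16.85 + 7.17 = 24.02
J: |-0.88| + |15.06| = 0.88 + 15.06 = 15.94
K: |-7.92| + |18.66| = 7.92 + 18.66 = 26.58
L: |-12.63| + |-1.56| = 12.63 + 1.56 = 14.19
M: |4.68| + |3.23| = 4.68 + 3.23 = 7.91
N: |9.08| + |6.45| = 9.08 + 6.45 = 15.53
O: |-18.37| + |20.29| = 18.37 + 20.29 = 38.66
Threshold 9.25: D (4.36), M (7.91) are within range.

D, M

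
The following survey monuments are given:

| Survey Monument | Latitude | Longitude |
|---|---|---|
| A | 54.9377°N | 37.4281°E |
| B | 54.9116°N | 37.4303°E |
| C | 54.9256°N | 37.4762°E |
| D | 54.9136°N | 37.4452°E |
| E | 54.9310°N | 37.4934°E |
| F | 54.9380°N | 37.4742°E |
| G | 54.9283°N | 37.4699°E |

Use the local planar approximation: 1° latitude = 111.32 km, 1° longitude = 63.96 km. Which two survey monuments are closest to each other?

C and G

Pairwise distances:
C–G: √((0.0027·111.32)² + (-0.0063·63.96)²) = √(0.090339 + 0.162367) = 0.5027 km
B–D: √((0.0020·111.32)² + (0.0149·63.96)²) = √(0.049569 + 0.908217) = 0.9787 km
F–G: √((-0.0097·111.32)² + (-0.0043·63.96)²) = √(1.165977 + 0.075640) = 1.1143 km
C–E: √((0.0054·111.32)² + (0.0172·63.96)²) = √(0.361355 + 1.210246) = 1.2536 km
C–F: √((0.0124·111.32)² + (-0.0020·63.96)²) = √(1.905416 + 0.016364) = 1.3863 km
E–F: √((0.0070·111.32)² + (-0.0192·63.96)²) = √(0.607215 + 1.508063) = 1.4544 km
E–G: √((-0.0027·111.32)² + (-0.0235·63.96)²) = √(0.090339 + 2.259189) = 1.5328 km
D–G: √((0.0147·111.32)² + (0.0247·63.96)²) = √(2.677818 + 2.495806) = 2.2746 km
C–D: √((-0.0120·111.32)² + (-0.0310·63.96)²) = √(1.784469 + 3.931337) = 2.3908 km
A–G: √((-0.0094·111.32)² + (0.0418·63.96)²) = √(1.094970 + 7.147752) = 2.8710 km
A–D: √((-0.0241·111.32)² + (0.0171·63.96)²) = √(7.197480 + 1.196215) = 2.8972 km
A–B: √((-0.0261·111.32)² + (0.0022·63.96)²) = √(8.441651 + 0.019800) = 2.9089 km
A–F: √((0.0003·111.32)² + (0.0461·63.96)²) = √(0.001115 + 8.693982) = 2.9487 km
B–G: √((0.0167·111.32)² + (0.0396·63.96)²) = √(3.456045 + 6.415157) = 3.1418 km
D–F: √((0.0244·111.32)² + (0.0290·63.96)²) = √(7.377786 + 3.440431) = 3.2891 km
B–C: √((0.0140·111.32)² + (0.0459·63.96)²) = √(2.428860 + 8.618710) = 3.3238 km
A–C: √((-0.0121·111.32)² + (0.0481·63.96)²) = √(1.814334 + 9.464705) = 3.3584 km
D–E: √((0.0174·111.32)² + (0.0482·63.96)²) = √(3.751845 + 9.504100) = 3.6409 km
B–F: √((0.0264·111.32)² + (0.0439·63.96)²) = √(8.636828 + 7.883988) = 4.0646 km
A–E: √((-0.0067·111.32)² + (0.0653·63.96)²) = √(0.556283 + 17.443887) = 4.2427 km
B–E: √((0.0194·111.32)² + (0.0631·63.96)²) = √(4.663907 + 16.288295) = 4.5774 km
Closest pair: C–G at 0.5027 km.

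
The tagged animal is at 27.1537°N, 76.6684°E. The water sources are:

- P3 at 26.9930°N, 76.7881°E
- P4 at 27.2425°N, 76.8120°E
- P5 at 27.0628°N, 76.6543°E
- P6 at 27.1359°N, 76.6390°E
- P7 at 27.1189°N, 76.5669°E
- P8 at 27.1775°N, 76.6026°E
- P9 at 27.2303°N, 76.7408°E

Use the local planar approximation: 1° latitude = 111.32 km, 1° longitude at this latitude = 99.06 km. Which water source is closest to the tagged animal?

P6

Distances from 27.1537°N, 76.6684°E:
P3: √((-0.1607·111.32)² + (0.1197·99.06)²) = √(320.020757 + 140.599879) = 21.4621 km
P4: √((0.0888·111.32)² + (0.1436·99.06)²) = √(97.717495 + 202.351080) = 17.3225 km
P5: √((-0.0909·111.32)² + (-0.0141·99.06)²) = √(102.393918 + 1.950899) = 10.2149 km
P6: √((-0.0178·111.32)² + (-0.0294·99.06)²) = √(3.926326 + 8.481864) = 3.5225 km
P7: √((-0.0348·111.32)² + (-0.1015·99.06)²) = √(15.007380 + 101.094780) = 10.7751 km
P8: √((0.0238·111.32)² + (-0.0658·99.06)²) = √(7.019405 + 42.486253) = 7.0360 km
P9: √((0.0766·111.32)² + (0.0724·99.06)²) = √(72.711639 + 51.436781) = 11.1422 km
Minimum: P6 at 3.5225 km.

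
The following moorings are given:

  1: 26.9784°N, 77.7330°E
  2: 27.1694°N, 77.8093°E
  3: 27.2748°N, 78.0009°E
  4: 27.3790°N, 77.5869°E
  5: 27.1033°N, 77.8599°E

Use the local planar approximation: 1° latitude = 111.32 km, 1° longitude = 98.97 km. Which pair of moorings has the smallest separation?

2 and 5

Pairwise distances:
1–2: 22.5633 km
1–3: 42.3283 km
1–4: 46.8804 km
1–5: 18.7364 km
2–3: 22.2991 km
2–4: 32.0764 km
2–5: 8.9007 km
3–4: 42.5838 km
3–5: 23.6478 km
4–5: 40.8895 km
Closest pair: 2–5 at 8.9007 km.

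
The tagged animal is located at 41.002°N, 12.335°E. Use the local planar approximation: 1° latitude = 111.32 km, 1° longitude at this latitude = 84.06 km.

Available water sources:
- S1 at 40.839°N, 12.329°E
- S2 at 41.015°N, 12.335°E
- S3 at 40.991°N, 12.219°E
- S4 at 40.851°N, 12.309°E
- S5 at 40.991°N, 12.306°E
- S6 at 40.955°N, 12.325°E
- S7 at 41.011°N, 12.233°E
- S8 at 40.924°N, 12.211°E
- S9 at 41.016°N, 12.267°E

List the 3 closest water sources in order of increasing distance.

Distances from 41.002°N, 12.335°E:
S1: √((-0.163·111.32)² + (-0.006·84.06)²) = √(329.24683 + 0.25438) = 18.152 km
S2: √((0.013·111.32)² + (0.000·84.06)²) = √(2.09427 + 0.00000) = 1.447 km
S3: √((-0.011·111.32)² + (-0.116·84.06)²) = √(1.49945 + 95.08122) = 9.828 km
S4: √((-0.151·111.32)² + (-0.026·84.06)²) = √(282.55324 + 4.77667) = 16.951 km
S5: √((-0.011·111.32)² + (-0.029·84.06)²) = √(1.49945 + 5.94258) = 2.728 km
S6: √((-0.047·111.32)² + (-0.010·84.06)²) = √(27.37424 + 0.70661) = 5.299 km
S7: √((0.009·111.32)² + (-0.102·84.06)²) = √(1.00376 + 73.51553) = 8.632 km
S8: √((-0.078·111.32)² + (-0.124·84.06)²) = √(75.39379 + 108.64810) = 13.566 km
S9: √((0.014·111.32)² + (-0.068·84.06)²) = √(2.42886 + 32.67357) = 5.925 km
Sorted: S2 (1.447 km) < S5 (2.728 km) < S6 (5.299 km) < S9 (5.925 km) < S7 (8.632 km) < …

S2, S5, S6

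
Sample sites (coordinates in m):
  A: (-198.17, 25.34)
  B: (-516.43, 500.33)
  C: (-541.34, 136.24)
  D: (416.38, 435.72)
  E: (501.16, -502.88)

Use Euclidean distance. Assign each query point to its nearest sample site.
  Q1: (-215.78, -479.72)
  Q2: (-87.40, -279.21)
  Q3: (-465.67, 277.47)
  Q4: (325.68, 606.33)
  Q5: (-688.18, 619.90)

Q1 at (-215.78, -479.72):
  A: 505.37 m
  B: 1025.13 m
  C: 696.70 m
  D: 1112.50 m
  E: 717.31 m
  → nearest: A (505.37 m)
Q2 at (-87.40, -279.21):
  A: 324.07 m
  B: 889.80 m
  C: 615.35 m
  D: 874.60 m
  E: 629.63 m
  → nearest: A (324.07 m)
Q3 at (-465.67, 277.47):
  A: 367.59 m
  B: 228.57 m
  C: 160.22 m
  D: 896.13 m
  E: 1242.46 m
  → nearest: C (160.22 m)
Q4 at (325.68, 606.33):
  A: 782.28 m
  B: 848.76 m
  C: 986.26 m
  D: 193.22 m
  E: 1123.00 m
  → nearest: D (193.22 m)
Q5 at (-688.18, 619.90):
  A: 770.46 m
  B: 209.27 m
  C: 505.46 m
  D: 1119.81 m
  E: 1635.59 m
  → nearest: B (209.27 m)

Q1→A; Q2→A; Q3→C; Q4→D; Q5→B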